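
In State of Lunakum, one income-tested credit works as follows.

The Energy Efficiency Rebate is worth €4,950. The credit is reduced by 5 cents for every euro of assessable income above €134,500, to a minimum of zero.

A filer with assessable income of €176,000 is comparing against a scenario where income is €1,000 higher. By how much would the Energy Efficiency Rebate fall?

€50

At €176,000 — 5% of the €41,500 excess over €134,500 is €2,075; credit = €4,950 − €2,075 = €2,875.
At €177,000 — 5% of the €42,500 excess over €134,500 is €2,125; credit = €4,950 − €2,125 = €2,825.
Lost: €2,875 − €2,825 = €50.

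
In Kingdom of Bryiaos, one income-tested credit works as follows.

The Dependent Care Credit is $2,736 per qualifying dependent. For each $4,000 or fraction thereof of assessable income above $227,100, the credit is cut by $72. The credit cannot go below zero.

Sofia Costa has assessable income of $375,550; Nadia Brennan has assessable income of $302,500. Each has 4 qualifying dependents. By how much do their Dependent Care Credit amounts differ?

Sofia ($375,550): Dependent Care Credit: base = 4 × $2,736 = $10,944. income exceeds $227,100 by $148,450, which is 38 full-or-partial $4,000 increments; reduction = 38 × $72 = $2,736, leaving $8,208.
Nadia ($302,500): Dependent Care Credit: base = 4 × $2,736 = $10,944. income exceeds $227,100 by $75,400, which is 19 full-or-partial $4,000 increments; reduction = 19 × $72 = $1,368, leaving $9,576.
Difference: |$8,208 − $9,576| = $1,368.

$1,368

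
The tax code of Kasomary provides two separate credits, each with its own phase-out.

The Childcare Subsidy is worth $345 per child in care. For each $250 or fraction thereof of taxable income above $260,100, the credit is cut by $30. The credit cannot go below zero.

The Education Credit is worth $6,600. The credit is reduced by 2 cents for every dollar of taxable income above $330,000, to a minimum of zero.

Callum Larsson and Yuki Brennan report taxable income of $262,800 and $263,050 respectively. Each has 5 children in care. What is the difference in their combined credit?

Callum ($262,800): Childcare Subsidy: base = 5 × $345 = $1,725. income exceeds $260,100 by $2,700, which is 11 full-or-partial $250 increments; reduction = 11 × $30 = $330, leaving $1,395. Education Credit: $262,800 is at or below the $330,000 threshold, so the full $6,600 applies. total $1,395 + $6,600 = $7,995
Yuki ($263,050): Childcare Subsidy: base = 5 × $345 = $1,725. income exceeds $260,100 by $2,950, which is 12 full-or-partial $250 increments; reduction = 12 × $30 = $360, leaving $1,365. Education Credit: $263,050 is at or below the $330,000 threshold, so the full $6,600 applies. total $1,365 + $6,600 = $7,965
Difference: |$7,995 − $7,965| = $30.

$30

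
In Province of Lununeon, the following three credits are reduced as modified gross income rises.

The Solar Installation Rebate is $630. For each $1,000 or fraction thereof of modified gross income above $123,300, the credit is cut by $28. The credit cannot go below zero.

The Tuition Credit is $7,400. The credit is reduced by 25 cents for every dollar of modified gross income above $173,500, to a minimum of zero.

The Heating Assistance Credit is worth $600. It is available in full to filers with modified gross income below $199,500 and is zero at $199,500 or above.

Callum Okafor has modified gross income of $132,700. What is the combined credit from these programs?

$8,350

Solar Installation Rebate: income exceeds $123,300 by $9,400, which is 10 full-or-partial $1,000 increments; reduction = 10 × $28 = $280, leaving $350.
Tuition Credit: $132,700 is at or below the $173,500 threshold, so the full $7,400 applies.
Heating Assistance Credit: $132,700 is below the $199,500 cutoff, so the full $600 applies.
Total: $350 + $7,400 + $600 = $8,350.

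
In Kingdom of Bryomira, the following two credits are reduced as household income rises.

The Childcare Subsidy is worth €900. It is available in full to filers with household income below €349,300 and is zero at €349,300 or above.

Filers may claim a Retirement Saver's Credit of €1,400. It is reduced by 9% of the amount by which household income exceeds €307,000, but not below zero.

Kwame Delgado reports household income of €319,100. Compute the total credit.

€1,211

Childcare Subsidy: €319,100 is below the €349,300 cutoff, so the full €900 applies.
Retirement Saver's Credit: 9% of the €12,100 excess over €307,000 is €1,089; credit = €1,400 − €1,089 = €311.
Total: €900 + €311 = €1,211.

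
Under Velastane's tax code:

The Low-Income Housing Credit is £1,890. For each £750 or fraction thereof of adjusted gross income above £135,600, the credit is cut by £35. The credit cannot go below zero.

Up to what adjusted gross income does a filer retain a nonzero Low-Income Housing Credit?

After 53 increments the reduction is 53 × £35 = £1,855, leaving £35; one more increment wipes it out. Increment 53 ends at excess 53 × £750 = £39,750, so the highest qualifying income is £135,600 + £39,750 = £175,350.

£175,350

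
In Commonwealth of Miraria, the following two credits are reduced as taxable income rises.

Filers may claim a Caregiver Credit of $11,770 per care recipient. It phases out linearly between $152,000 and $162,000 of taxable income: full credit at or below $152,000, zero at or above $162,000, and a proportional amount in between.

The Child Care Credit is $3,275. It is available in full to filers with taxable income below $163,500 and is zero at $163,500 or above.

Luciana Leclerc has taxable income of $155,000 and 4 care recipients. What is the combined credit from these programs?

$36,231

Caregiver Credit: base = 4 × $11,770 = $47,080. $155,000 is $3,000 into a $10,000 phase-out range, leaving 7,000/10,000 of the credit: $47,080 × 7,000/10,000 = $32,956.
Child Care Credit: $155,000 is below the $163,500 cutoff, so the full $3,275 applies.
Total: $32,956 + $3,275 = $36,231.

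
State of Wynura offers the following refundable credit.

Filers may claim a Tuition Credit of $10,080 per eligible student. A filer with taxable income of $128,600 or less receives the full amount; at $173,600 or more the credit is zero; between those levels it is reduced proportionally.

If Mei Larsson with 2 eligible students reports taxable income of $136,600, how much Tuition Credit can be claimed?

Tuition Credit: base = 2 × $10,080 = $20,160. $136,600 is $8,000 into a $45,000 phase-out range, leaving 37,000/45,000 of the credit: $20,160 × 37,000/45,000 = $16,576.

$16,576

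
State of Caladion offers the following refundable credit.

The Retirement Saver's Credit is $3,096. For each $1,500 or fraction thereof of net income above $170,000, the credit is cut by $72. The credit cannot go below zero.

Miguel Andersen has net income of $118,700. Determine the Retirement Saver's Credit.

$3,096

Retirement Saver's Credit: $118,700 is at or below the $170,000 threshold, so the full $3,096 applies.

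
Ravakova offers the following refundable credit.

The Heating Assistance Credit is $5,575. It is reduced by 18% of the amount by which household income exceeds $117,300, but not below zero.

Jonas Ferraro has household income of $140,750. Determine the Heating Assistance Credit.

$1,354

Heating Assistance Credit: 18% of the $23,450 excess over $117,300 is $4,221; credit = $5,575 − $4,221 = $1,354.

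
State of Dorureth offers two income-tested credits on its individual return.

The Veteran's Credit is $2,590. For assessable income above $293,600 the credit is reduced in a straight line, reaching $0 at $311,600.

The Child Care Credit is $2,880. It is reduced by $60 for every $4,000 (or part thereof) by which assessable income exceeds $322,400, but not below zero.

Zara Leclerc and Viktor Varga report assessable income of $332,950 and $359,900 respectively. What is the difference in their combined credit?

Zara ($332,950): Veteran's Credit: $332,950 is at or above $311,600, so the credit is $0. Child Care Credit: income exceeds $322,400 by $10,550, which is 3 full-or-partial $4,000 increments; reduction = 3 × $60 = $180, leaving $2,700. total $0 + $2,700 = $2,700
Viktor ($359,900): Veteran's Credit: $359,900 is at or above $311,600, so the credit is $0. Child Care Credit: income exceeds $322,400 by $37,500, which is 10 full-or-partial $4,000 increments; reduction = 10 × $60 = $600, leaving $2,280. total $0 + $2,280 = $2,280
Difference: |$2,700 − $2,280| = $420.

$420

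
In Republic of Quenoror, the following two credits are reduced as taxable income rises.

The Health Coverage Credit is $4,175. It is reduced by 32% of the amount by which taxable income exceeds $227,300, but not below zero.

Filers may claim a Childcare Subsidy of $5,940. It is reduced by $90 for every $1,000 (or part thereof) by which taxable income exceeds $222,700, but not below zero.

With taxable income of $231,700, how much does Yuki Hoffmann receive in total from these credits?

Health Coverage Credit: 32% of the $4,400 excess over $227,300 is $1,408; credit = $4,175 − $1,408 = $2,767.
Childcare Subsidy: income exceeds $222,700 by $9,000, which is 9 full-or-partial $1,000 increments; reduction = 9 × $90 = $810, leaving $5,130.
Total: $2,767 + $5,130 = $7,897.

$7,897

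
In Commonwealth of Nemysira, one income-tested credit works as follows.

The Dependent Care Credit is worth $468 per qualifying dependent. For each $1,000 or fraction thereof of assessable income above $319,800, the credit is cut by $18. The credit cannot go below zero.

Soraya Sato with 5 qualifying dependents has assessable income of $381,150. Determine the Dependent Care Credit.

Dependent Care Credit: base = 5 × $468 = $2,340. income exceeds $319,800 by $61,350, which is 62 full-or-partial $1,000 increments; reduction = 62 × $18 = $1,116, leaving $1,224.

$1,224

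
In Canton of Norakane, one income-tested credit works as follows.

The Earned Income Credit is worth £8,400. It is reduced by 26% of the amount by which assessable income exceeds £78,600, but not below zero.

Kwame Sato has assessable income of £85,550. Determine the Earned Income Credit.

£6,593

Earned Income Credit: 26% of the £6,950 excess over £78,600 is £1,807; credit = £8,400 − £1,807 = £6,593.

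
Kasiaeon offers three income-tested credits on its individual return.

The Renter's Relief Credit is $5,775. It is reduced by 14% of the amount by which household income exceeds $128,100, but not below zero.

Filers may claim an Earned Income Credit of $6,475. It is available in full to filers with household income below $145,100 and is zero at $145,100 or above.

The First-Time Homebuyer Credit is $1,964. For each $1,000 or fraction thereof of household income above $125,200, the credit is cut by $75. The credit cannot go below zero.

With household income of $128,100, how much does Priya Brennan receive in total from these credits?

$13,989

Renter's Relief Credit: $128,100 is at or below the $128,100 threshold, so the full $5,775 applies.
Earned Income Credit: $128,100 is below the $145,100 cutoff, so the full $6,475 applies.
First-Time Homebuyer Credit: income exceeds $125,200 by $2,900, which is 3 full-or-partial $1,000 increments; reduction = 3 × $75 = $225, leaving $1,739.
Total: $5,775 + $6,475 + $1,739 = $13,989.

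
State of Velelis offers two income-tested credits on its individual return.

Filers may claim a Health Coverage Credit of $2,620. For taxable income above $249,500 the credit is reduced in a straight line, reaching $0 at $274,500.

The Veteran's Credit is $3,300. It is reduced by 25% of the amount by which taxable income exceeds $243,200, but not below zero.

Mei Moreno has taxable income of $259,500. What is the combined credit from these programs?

Health Coverage Credit: $259,500 is $10,000 into a $25,000 phase-out range, leaving 15,000/25,000 of the credit: $2,620 × 15,000/25,000 = $1,572.
Veteran's Credit: 25% of the $16,300 excess over $243,200 is $4,075 ≥ base, so the credit is $0.
Total: $1,572 + $0 = $1,572.

$1,572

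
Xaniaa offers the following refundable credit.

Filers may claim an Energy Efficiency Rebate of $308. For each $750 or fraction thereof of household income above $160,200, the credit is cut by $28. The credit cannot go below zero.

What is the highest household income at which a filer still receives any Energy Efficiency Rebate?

$167,700

After 10 increments the reduction is 10 × $28 = $280, leaving $28; one more increment wipes it out. Increment 10 ends at excess 10 × $750 = $7,500, so the highest qualifying income is $160,200 + $7,500 = $167,700.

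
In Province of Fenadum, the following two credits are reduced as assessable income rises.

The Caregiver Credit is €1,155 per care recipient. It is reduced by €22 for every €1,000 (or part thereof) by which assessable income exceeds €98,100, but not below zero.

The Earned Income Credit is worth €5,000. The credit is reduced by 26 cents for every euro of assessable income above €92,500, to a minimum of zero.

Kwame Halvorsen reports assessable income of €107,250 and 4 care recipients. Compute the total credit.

Caregiver Credit: base = 4 × €1,155 = €4,620. income exceeds €98,100 by €9,150, which is 10 full-or-partial €1,000 increments; reduction = 10 × €22 = €220, leaving €4,400.
Earned Income Credit: 26% of the €14,750 excess over €92,500 is €3,835; credit = €5,000 − €3,835 = €1,165.
Total: €4,400 + €1,165 = €5,565.

€5,565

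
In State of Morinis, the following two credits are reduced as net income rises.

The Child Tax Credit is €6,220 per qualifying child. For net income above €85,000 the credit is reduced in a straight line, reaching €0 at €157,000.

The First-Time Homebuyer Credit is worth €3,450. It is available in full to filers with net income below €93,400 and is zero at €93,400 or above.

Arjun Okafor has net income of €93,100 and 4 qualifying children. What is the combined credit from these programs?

€25,531

Child Tax Credit: base = 4 × €6,220 = €24,880. €93,100 is €8,100 into a €72,000 phase-out range, leaving 63,900/72,000 of the credit: €24,880 × 63,900/72,000 = €22,081.
First-Time Homebuyer Credit: €93,100 is below the €93,400 cutoff, so the full €3,450 applies.
Total: €22,081 + €3,450 = €25,531.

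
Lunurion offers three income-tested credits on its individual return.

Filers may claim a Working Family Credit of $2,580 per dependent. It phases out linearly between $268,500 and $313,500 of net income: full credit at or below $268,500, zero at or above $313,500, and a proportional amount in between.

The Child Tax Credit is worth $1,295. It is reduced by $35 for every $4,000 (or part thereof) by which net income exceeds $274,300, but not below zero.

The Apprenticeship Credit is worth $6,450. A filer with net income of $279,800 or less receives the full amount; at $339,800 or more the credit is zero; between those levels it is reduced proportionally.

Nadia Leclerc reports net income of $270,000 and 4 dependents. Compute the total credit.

$17,721

Working Family Credit: base = 4 × $2,580 = $10,320. $270,000 is $1,500 into a $45,000 phase-out range, leaving 43,500/45,000 of the credit: $10,320 × 43,500/45,000 = $9,976.
Child Tax Credit: $270,000 is at or below the $274,300 threshold, so the full $1,295 applies.
Apprenticeship Credit: $270,000 is at or below the $279,800 threshold, so the full $6,450 applies.
Total: $9,976 + $1,295 + $6,450 = $17,721.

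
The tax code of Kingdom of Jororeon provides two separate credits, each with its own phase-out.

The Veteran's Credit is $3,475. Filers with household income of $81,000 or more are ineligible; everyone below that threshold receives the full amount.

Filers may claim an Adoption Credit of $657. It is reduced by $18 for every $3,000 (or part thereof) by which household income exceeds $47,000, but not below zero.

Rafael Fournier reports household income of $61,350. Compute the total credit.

Veteran's Credit: $61,350 is below the $81,000 cutoff, so the full $3,475 applies.
Adoption Credit: income exceeds $47,000 by $14,350, which is 5 full-or-partial $3,000 increments; reduction = 5 × $18 = $90, leaving $567.
Total: $3,475 + $567 = $4,042.

$4,042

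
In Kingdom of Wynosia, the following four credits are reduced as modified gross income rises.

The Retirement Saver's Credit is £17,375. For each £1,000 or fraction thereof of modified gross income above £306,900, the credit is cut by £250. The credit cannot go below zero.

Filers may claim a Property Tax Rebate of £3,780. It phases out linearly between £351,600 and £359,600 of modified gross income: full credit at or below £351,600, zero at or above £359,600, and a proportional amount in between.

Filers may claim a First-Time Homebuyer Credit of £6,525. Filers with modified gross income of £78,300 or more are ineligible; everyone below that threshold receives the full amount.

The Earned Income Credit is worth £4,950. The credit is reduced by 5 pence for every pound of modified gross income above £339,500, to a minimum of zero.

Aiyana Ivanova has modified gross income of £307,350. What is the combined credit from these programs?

Retirement Saver's Credit: income exceeds £306,900 by £450, which is 1 full-or-partial £1,000 increment; reduction = 1 × £250 = £250, leaving £17,125.
Property Tax Rebate: £307,350 is at or below the £351,600 threshold, so the full £3,780 applies.
First-Time Homebuyer Credit: £307,350 meets or exceeds the £78,300 cutoff, so the credit is £0.
Earned Income Credit: £307,350 is at or below the £339,500 threshold, so the full £4,950 applies.
Total: £17,125 + £3,780 + £0 + £4,950 = £25,855.

£25,855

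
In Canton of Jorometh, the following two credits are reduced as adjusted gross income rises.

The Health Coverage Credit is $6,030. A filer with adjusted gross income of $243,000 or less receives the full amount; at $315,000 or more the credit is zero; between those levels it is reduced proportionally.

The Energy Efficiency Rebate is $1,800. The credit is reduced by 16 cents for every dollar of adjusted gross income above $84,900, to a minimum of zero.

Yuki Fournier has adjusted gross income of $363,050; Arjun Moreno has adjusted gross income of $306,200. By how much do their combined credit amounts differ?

Yuki ($363,050): Health Coverage Credit: $363,050 is at or above $315,000, so the credit is $0. Energy Efficiency Rebate: 16% of the $278,150 excess over $84,900 is $44,504 ≥ base, so the credit is $0. total $0 + $0 = $0
Arjun ($306,200): Health Coverage Credit: $306,200 is $63,200 into a $72,000 phase-out range, leaving 8,800/72,000 of the credit: $6,030 × 8,800/72,000 = $737. Energy Efficiency Rebate: 16% of the $221,300 excess over $84,900 is $35,408 ≥ base, so the credit is $0. total $737 + $0 = $737
Difference: |$0 − $737| = $737.

$737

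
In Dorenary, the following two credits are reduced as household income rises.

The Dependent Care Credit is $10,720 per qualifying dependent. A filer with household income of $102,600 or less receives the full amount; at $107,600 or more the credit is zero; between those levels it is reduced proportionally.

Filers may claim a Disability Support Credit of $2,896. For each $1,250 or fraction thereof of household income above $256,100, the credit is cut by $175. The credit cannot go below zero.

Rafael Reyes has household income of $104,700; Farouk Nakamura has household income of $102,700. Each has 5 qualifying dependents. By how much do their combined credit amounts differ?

Rafael ($104,700): Dependent Care Credit: base = 5 × $10,720 = $53,600. $104,700 is $2,100 into a $5,000 phase-out range, leaving 2,900/5,000 of the credit: $53,600 × 2,900/5,000 = $31,088. Disability Support Credit: $104,700 is at or below the $256,100 threshold, so the full $2,896 applies. total $31,088 + $2,896 = $33,984
Farouk ($102,700): Dependent Care Credit: base = 5 × $10,720 = $53,600. $102,700 is $100 into a $5,000 phase-out range, leaving 4,900/5,000 of the credit: $53,600 × 4,900/5,000 = $52,528. Disability Support Credit: $102,700 is at or below the $256,100 threshold, so the full $2,896 applies. total $52,528 + $2,896 = $55,424
Difference: |$33,984 − $55,424| = $21,440.

$21,440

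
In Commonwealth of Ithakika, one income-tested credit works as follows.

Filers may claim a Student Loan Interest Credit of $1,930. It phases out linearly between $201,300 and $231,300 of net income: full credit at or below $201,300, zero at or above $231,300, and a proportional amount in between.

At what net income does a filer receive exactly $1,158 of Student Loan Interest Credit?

$213,300

$1,158 is 1,158/1,930 of the full $1,930, so 772/1,930 of the $30,000 range has been used: income = $201,300 + $30,000 × 772/1,930 = $213,300.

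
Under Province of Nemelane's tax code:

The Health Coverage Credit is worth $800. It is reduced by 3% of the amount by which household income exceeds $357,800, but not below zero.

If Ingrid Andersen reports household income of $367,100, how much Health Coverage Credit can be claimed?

Health Coverage Credit: 3% of the $9,300 excess over $357,800 is $279; credit = $800 − $279 = $521.

$521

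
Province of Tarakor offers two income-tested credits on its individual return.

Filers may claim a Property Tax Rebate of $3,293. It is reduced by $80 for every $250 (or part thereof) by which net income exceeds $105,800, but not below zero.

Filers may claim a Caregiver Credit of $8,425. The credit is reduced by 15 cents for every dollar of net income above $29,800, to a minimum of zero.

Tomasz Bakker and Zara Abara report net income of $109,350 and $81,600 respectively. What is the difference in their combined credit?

$1,855

Tomasz ($109,350): Property Tax Rebate: income exceeds $105,800 by $3,550, which is 15 full-or-partial $250 increments; reduction = 15 × $80 = $1,200, leaving $2,093. Caregiver Credit: 15% of the $79,550 excess over $29,800 is $11,932.50 ≥ base, so the credit is $0. total $2,093 + $0 = $2,093
Zara ($81,600): Property Tax Rebate: $81,600 is at or below the $105,800 threshold, so the full $3,293 applies. Caregiver Credit: 15% of the $51,800 excess over $29,800 is $7,770; credit = $8,425 − $7,770 = $655. total $3,293 + $655 = $3,948
Difference: |$2,093 − $3,948| = $1,855.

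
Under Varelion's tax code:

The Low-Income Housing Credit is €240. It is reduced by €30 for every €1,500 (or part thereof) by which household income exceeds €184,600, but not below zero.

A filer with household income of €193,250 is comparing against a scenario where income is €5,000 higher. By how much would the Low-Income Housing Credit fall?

€60

At €193,250 — income exceeds €184,600 by €8,650, which is 6 full-or-partial €1,500 increments; reduction = 6 × €30 = €180, leaving €60.
At €198,250 — income exceeds €184,600 by €13,650 → 10 increments × €30 = €300 ≥ base, so the credit is €0.
Lost: €60 − €0 = €60.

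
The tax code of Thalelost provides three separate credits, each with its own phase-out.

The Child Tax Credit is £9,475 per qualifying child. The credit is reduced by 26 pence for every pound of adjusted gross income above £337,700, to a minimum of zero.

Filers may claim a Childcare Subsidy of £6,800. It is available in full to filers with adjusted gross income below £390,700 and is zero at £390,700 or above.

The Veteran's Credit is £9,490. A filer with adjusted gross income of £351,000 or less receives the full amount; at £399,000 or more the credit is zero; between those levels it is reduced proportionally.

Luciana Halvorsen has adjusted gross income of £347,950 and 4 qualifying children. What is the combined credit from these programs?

£51,525

Child Tax Credit: base = 4 × £9,475 = £37,900. 26% of the £10,250 excess over £337,700 is £2,665; credit = £37,900 − £2,665 = £35,235.
Childcare Subsidy: £347,950 is below the £390,700 cutoff, so the full £6,800 applies.
Veteran's Credit: £347,950 is at or below the £351,000 threshold, so the full £9,490 applies.
Total: £35,235 + £6,800 + £9,490 = £51,525.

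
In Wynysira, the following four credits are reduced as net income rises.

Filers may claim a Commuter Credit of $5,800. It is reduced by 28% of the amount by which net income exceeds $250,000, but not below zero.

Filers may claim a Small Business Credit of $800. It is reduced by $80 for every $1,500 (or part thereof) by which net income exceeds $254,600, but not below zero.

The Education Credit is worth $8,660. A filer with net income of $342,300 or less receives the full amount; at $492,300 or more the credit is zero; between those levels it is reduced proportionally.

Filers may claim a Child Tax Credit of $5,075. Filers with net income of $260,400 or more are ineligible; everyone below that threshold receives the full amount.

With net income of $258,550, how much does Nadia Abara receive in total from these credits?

Commuter Credit: 28% of the $8,550 excess over $250,000 is $2,394; credit = $5,800 − $2,394 = $3,406.
Small Business Credit: income exceeds $254,600 by $3,950, which is 3 full-or-partial $1,500 increments; reduction = 3 × $80 = $240, leaving $560.
Education Credit: $258,550 is at or below the $342,300 threshold, so the full $8,660 applies.
Child Tax Credit: $258,550 is below the $260,400 cutoff, so the full $5,075 applies.
Total: $3,406 + $560 + $8,660 + $5,075 = $17,701.

$17,701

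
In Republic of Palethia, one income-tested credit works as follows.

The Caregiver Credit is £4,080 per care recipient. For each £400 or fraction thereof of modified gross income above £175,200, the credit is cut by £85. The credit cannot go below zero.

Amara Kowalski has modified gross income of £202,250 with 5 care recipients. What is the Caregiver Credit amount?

£14,620

Caregiver Credit: base = 5 × £4,080 = £20,400. income exceeds £175,200 by £27,050, which is 68 full-or-partial £400 increments; reduction = 68 × £85 = £5,780, leaving £14,620.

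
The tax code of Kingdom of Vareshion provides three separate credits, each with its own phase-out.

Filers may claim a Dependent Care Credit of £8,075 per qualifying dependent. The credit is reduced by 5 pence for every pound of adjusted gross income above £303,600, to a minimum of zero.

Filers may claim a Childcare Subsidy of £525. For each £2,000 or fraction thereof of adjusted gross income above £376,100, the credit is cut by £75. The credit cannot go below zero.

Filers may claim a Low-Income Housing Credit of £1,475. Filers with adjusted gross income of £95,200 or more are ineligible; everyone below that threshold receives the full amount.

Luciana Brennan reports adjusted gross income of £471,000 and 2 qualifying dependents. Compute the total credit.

£7,780

Dependent Care Credit: base = 2 × £8,075 = £16,150. 5% of the £167,400 excess over £303,600 is £8,370; credit = £16,150 − £8,370 = £7,780.
Childcare Subsidy: income exceeds £376,100 by £94,900 → 48 increments × £75 = £3,600 ≥ base, so the credit is £0.
Low-Income Housing Credit: £471,000 meets or exceeds the £95,200 cutoff, so the credit is £0.
Total: £7,780 + £0 + £0 = £7,780.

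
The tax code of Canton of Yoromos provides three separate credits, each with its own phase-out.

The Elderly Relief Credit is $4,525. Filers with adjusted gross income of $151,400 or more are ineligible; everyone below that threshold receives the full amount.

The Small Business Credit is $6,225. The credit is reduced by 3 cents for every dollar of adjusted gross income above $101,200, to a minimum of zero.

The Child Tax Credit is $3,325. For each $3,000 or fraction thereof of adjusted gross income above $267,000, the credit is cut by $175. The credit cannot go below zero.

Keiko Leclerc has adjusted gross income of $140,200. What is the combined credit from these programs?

Elderly Relief Credit: $140,200 is below the $151,400 cutoff, so the full $4,525 applies.
Small Business Credit: 3% of the $39,000 excess over $101,200 is $1,170; credit = $6,225 − $1,170 = $5,055.
Child Tax Credit: $140,200 is at or below the $267,000 threshold, so the full $3,325 applies.
Total: $4,525 + $5,055 + $3,325 = $12,905.

$12,905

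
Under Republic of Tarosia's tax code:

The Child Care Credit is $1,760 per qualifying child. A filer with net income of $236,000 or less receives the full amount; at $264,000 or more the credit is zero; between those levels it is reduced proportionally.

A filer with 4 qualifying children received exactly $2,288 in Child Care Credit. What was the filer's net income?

$254,900

Full credit = 4 × $1,760 = $7,040.
$2,288 is 2,288/7,040 of the full $7,040, so 4,752/7,040 of the $28,000 range has been used: income = $236,000 + $28,000 × 4,752/7,040 = $254,900.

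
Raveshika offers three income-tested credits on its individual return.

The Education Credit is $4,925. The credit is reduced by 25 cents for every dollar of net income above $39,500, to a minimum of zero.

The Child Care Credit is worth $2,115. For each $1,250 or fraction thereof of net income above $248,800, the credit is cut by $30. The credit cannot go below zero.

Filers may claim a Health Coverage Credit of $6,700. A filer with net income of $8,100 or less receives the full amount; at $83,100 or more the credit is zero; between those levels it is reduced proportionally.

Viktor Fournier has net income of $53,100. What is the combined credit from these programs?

Education Credit: 25% of the $13,600 excess over $39,500 is $3,400; credit = $4,925 − $3,400 = $1,525.
Child Care Credit: $53,100 is at or below the $248,800 threshold, so the full $2,115 applies.
Health Coverage Credit: $53,100 is $45,000 into a $75,000 phase-out range, leaving 30,000/75,000 of the credit: $6,700 × 30,000/75,000 = $2,680.
Total: $1,525 + $2,115 + $2,680 = $6,320.

$6,320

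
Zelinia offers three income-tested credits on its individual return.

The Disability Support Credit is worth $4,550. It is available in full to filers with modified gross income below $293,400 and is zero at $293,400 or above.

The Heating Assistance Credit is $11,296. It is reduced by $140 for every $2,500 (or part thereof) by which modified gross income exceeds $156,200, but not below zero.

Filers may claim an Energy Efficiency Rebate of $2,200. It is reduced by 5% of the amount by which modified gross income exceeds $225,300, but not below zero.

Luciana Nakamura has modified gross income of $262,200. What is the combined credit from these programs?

$10,181

Disability Support Credit: $262,200 is below the $293,400 cutoff, so the full $4,550 applies.
Heating Assistance Credit: income exceeds $156,200 by $106,000, which is 43 full-or-partial $2,500 increments; reduction = 43 × $140 = $6,020, leaving $5,276.
Energy Efficiency Rebate: 5% of the $36,900 excess over $225,300 is $1,845; credit = $2,200 − $1,845 = $355.
Total: $4,550 + $5,276 + $355 = $10,181.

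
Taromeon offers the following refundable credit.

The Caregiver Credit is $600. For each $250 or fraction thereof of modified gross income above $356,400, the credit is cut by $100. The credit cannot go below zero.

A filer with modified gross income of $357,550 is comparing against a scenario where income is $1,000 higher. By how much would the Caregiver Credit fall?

At $357,550 — income exceeds $356,400 by $1,150, which is 5 full-or-partial $250 increments; reduction = 5 × $100 = $500, leaving $100.
At $358,550 — income exceeds $356,400 by $2,150 → 9 increments × $100 = $900 ≥ base, so the credit is $0.
Lost: $100 − $0 = $100.

$100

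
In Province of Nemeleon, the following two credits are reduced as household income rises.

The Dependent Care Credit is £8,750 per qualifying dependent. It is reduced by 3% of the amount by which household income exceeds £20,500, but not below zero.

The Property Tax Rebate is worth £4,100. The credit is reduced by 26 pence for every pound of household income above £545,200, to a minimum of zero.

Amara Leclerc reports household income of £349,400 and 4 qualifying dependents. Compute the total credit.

Dependent Care Credit: base = 4 × £8,750 = £35,000. 3% of the £328,900 excess over £20,500 is £9,867; credit = £35,000 − £9,867 = £25,133.
Property Tax Rebate: £349,400 is at or below the £545,200 threshold, so the full £4,100 applies.
Total: £25,133 + £4,100 = £29,233.

£29,233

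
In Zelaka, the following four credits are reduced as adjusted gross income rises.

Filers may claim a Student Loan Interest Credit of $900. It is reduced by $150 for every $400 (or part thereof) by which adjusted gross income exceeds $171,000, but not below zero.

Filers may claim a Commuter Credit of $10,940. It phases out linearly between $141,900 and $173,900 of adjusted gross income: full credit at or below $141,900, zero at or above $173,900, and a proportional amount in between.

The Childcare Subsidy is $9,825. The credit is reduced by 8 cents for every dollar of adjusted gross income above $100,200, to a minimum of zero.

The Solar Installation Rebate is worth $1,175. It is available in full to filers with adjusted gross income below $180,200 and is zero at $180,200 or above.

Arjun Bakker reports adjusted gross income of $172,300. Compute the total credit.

$6,079

Student Loan Interest Credit: income exceeds $171,000 by $1,300, which is 4 full-or-partial $400 increments; reduction = 4 × $150 = $600, leaving $300.
Commuter Credit: $172,300 is $30,400 into a $32,000 phase-out range, leaving 1,600/32,000 of the credit: $10,940 × 1,600/32,000 = $547.
Childcare Subsidy: 8% of the $72,100 excess over $100,200 is $5,768; credit = $9,825 − $5,768 = $4,057.
Solar Installation Rebate: $172,300 is below the $180,200 cutoff, so the full $1,175 applies.
Total: $300 + $547 + $4,057 + $1,175 = $6,079.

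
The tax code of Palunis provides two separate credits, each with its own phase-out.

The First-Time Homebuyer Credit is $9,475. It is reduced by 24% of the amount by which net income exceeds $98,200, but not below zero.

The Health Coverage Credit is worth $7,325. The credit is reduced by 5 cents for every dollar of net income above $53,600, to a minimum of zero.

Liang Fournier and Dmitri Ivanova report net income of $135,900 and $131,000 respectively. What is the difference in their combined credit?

Liang ($135,900): First-Time Homebuyer Credit: 24% of the $37,700 excess over $98,200 is $9,048; credit = $9,475 − $9,048 = $427. Health Coverage Credit: 5% of the $82,300 excess over $53,600 is $4,115; credit = $7,325 − $4,115 = $3,210. total $427 + $3,210 = $3,637
Dmitri ($131,000): First-Time Homebuyer Credit: 24% of the $32,800 excess over $98,200 is $7,872; credit = $9,475 − $7,872 = $1,603. Health Coverage Credit: 5% of the $77,400 excess over $53,600 is $3,870; credit = $7,325 − $3,870 = $3,455. total $1,603 + $3,455 = $5,058
Difference: |$3,637 − $5,058| = $1,421.

$1,421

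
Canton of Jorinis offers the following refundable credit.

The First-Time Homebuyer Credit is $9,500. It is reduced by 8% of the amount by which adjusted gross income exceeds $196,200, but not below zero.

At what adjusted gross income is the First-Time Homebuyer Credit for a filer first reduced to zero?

$314,950

The credit falls by 8% of each dollar above $196,200, so it reaches zero when the excess is $9,500 / 8% = $118,750: income = $196,200 + $118,750 = $314,950.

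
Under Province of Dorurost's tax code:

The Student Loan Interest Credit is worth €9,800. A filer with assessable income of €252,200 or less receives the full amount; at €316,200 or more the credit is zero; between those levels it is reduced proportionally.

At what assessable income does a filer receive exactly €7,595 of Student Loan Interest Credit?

€266,600

€7,595 is 7,595/9,800 of the full €9,800, so 2,205/9,800 of the €64,000 range has been used: income = €252,200 + €64,000 × 2,205/9,800 = €266,600.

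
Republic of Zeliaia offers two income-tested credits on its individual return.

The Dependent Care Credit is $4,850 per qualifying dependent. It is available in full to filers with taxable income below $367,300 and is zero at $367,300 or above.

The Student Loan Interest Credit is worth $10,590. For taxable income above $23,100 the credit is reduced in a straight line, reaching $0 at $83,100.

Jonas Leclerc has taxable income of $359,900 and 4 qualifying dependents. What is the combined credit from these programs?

$19,400

Dependent Care Credit: base = 4 × $4,850 = $19,400. $359,900 is below the $367,300 cutoff, so the full $19,400 applies.
Student Loan Interest Credit: $359,900 is at or above $83,100, so the credit is $0.
Total: $19,400 + $0 = $19,400.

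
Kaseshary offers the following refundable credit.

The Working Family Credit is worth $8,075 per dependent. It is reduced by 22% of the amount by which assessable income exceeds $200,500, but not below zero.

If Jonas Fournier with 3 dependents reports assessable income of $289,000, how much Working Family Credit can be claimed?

$4,755

Working Family Credit: base = 3 × $8,075 = $24,225. 22% of the $88,500 excess over $200,500 is $19,470; credit = $24,225 − $19,470 = $4,755.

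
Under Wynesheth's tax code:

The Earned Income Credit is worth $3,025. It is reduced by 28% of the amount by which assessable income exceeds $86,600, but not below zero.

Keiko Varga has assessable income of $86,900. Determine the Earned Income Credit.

Earned Income Credit: 28% of the $300 excess over $86,600 is $84; credit = $3,025 − $84 = $2,941.

$2,941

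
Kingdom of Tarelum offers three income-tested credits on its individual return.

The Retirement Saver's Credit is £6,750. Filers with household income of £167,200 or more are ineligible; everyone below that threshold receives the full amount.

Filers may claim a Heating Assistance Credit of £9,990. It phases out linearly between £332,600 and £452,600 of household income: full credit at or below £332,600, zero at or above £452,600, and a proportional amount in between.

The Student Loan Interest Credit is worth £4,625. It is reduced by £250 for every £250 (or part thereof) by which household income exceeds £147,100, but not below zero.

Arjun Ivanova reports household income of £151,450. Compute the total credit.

£16,865

Retirement Saver's Credit: £151,450 is below the £167,200 cutoff, so the full £6,750 applies.
Heating Assistance Credit: £151,450 is at or below the £332,600 threshold, so the full £9,990 applies.
Student Loan Interest Credit: income exceeds £147,100 by £4,350, which is 18 full-or-partial £250 increments; reduction = 18 × £250 = £4,500, leaving £125.
Total: £6,750 + £9,990 + £125 = £16,865.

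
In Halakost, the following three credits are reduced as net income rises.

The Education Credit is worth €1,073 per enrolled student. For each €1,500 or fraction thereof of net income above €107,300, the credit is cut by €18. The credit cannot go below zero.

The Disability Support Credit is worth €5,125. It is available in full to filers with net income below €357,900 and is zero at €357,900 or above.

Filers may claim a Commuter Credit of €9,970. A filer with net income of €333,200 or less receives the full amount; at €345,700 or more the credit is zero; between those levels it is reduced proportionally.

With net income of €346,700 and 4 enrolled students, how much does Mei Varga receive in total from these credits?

Education Credit: base = 4 × €1,073 = €4,292. income exceeds €107,300 by €239,400, which is 160 full-or-partial €1,500 increments; reduction = 160 × €18 = €2,880, leaving €1,412.
Disability Support Credit: €346,700 is below the €357,900 cutoff, so the full €5,125 applies.
Commuter Credit: €346,700 is at or above €345,700, so the credit is €0.
Total: €1,412 + €5,125 + €0 = €6,537.

€6,537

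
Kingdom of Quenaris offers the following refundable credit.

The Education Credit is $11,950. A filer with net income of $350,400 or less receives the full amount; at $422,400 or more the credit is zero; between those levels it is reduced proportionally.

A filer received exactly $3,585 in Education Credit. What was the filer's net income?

$400,800

$3,585 is 3,585/11,950 of the full $11,950, so 8,365/11,950 of the $72,000 range has been used: income = $350,400 + $72,000 × 8,365/11,950 = $400,800.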